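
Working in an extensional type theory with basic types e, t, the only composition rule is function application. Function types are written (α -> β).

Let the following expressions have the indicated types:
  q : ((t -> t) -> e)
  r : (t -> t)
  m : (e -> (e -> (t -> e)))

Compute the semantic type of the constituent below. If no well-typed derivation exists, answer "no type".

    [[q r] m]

[q r]: ((t -> t) -> e) applied to (t -> t) yields e.
[[q r] m]: (e -> (e -> (t -> e))) applied to e yields (e -> (t -> e)).

(e -> (t -> e))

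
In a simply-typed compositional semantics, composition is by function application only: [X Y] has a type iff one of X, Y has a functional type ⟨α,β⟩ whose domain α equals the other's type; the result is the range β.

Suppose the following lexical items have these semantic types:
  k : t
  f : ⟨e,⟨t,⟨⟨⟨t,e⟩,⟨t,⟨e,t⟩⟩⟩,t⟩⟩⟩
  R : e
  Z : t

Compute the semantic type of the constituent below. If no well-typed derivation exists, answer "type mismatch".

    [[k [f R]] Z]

[f R] — f of type ⟨e,⟨t,⟨⟨⟨t,e⟩,⟨t,⟨e,t⟩⟩⟩,t⟩⟩⟩ combines with R of type e: type ⟨t,⟨⟨⟨t,e⟩,⟨t,⟨e,t⟩⟩⟩,t⟩⟩.
[k [f R]] — [f R] of type ⟨t,⟨⟨⟨t,e⟩,⟨t,⟨e,t⟩⟩⟩,t⟩⟩ combines with k of type t: type ⟨⟨⟨t,e⟩,⟨t,⟨e,t⟩⟩⟩,t⟩.
[[k [f R]] Z]: ⟨⟨⟨t,e⟩,⟨t,⟨e,t⟩⟩⟩,t⟩ and t cannot combine by function application — type clash.

type mismatch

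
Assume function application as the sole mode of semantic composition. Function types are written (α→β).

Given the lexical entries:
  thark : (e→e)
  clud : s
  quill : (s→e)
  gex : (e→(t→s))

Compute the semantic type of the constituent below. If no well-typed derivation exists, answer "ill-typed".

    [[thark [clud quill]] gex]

At [clud quill], quill : (s→e) takes clud : s, giving e.
At [thark [clud quill]], thark : (e→e) takes [clud quill] : e, giving e.
At [[thark [clud quill]] gex], gex : (e→(t→s)) takes [thark [clud quill]] : e, giving (t→s).

(t→s)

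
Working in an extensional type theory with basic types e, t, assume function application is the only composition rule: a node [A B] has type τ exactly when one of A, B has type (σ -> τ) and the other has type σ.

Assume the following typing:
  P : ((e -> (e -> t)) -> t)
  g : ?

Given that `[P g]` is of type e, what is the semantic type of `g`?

(((e -> (e -> t)) -> t) -> e)

At [P g] (required: e): P is ((e -> (e -> t)) -> t), which is not a function with range e; hence g is the functor — type (((e -> (e -> t)) -> t) -> e).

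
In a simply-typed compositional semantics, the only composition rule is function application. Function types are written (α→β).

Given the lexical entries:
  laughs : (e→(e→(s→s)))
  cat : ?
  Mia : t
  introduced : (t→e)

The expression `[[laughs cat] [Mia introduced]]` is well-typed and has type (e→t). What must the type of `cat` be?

((e→(e→(s→s)))→(e→(e→t)))

For [[laughs cat] [Mia introduced]] to have type (e→t) with [Mia introduced] of type e, [laughs cat] must be the function: [laughs cat] : (e→(e→t)).
For [laughs cat] to have type (e→(e→t)) with laughs of type (e→(e→(s→s))), cat must be the function: cat : ((e→(e→(s→s)))→(e→(e→t))).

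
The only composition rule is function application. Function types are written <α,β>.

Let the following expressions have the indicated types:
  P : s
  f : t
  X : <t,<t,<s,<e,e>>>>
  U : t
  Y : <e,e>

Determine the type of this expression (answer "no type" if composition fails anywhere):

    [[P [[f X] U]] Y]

no type

At [f X], X : <t,<t,<s,<e,e>>>> takes f : t, giving <t,<s,<e,e>>>.
At [[f X] U], [f X] : <t,<s,<e,e>>> takes U : t, giving <s,<e,e>>.
At [P [[f X] U]], [[f X] U] : <s,<e,e>> takes P : s, giving <e,e>.
[[P [[f X] U]] Y]: <e,e> with <e,e> — neither is a function whose domain matches the other; composition fails here.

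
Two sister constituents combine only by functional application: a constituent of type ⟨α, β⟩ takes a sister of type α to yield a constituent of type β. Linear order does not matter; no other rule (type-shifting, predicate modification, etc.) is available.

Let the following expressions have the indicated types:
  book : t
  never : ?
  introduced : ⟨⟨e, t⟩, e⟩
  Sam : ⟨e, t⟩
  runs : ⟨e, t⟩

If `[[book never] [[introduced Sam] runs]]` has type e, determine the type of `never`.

⟨t, ⟨t, e⟩⟩

At [[book never] [[introduced Sam] runs]] (required: e): [[introduced Sam] runs] is t, which is not a function with range e; hence [book never] is the functor — type ⟨t, e⟩.
At [book never] (required: ⟨t, e⟩): book is t, which is not a function with range ⟨t, e⟩; hence never is the functor — type ⟨t, ⟨t, e⟩⟩.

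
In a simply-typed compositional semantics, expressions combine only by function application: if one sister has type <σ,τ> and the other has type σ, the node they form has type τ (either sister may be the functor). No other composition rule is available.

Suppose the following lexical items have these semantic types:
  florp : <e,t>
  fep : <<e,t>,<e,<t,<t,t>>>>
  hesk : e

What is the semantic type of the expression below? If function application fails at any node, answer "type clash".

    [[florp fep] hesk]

<t,<t,t>>

At [florp fep], fep : <<e,t>,<e,<t,<t,t>>>> takes florp : <e,t>, giving <e,<t,<t,t>>>.
At [[florp fep] hesk], [florp fep] : <e,<t,<t,t>>> takes hesk : e, giving <t,<t,t>>.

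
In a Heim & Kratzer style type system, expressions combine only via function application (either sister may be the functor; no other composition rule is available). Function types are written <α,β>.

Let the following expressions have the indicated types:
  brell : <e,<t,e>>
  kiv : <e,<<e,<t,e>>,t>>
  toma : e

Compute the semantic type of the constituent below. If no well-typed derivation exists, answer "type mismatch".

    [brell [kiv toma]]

t

[kiv toma] — kiv of type <e,<<e,<t,e>>,t>> combines with toma of type e: type <<e,<t,e>>,t>.
[brell [kiv toma]] — [kiv toma] of type <<e,<t,e>>,t> combines with brell of type <e,<t,e>>: type t.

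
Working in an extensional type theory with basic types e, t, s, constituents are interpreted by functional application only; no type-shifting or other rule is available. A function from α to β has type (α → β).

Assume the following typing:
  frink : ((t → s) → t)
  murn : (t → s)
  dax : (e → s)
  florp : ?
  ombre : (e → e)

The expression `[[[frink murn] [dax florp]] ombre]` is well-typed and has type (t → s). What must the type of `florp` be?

((e → s) → (t → ((e → e) → (t → s))))

[[[frink murn] [dax florp]] ombre] must have type (t → s). The sister ombre has type (e → e); that is not a function onto (t → s), so [[frink murn] [dax florp]] must be the functor, of type ((e → e) → (t → s)).
[[frink murn] [dax florp]] must have type ((e → e) → (t → s)). The sister [frink murn] has type t; that is not a function onto ((e → e) → (t → s)), so [dax florp] must be the functor, of type (t → ((e → e) → (t → s))).
[dax florp] must have type (t → ((e → e) → (t → s))). The sister dax has type (e → s); that is not a function onto (t → ((e → e) → (t → s))), so florp must be the functor, of type ((e → s) → (t → ((e → e) → (t → s)))).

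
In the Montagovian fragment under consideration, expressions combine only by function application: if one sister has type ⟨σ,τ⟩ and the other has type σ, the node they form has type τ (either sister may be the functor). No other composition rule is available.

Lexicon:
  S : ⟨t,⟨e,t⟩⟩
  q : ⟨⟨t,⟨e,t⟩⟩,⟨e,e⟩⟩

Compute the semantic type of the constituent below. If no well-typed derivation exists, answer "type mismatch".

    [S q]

⟨e,e⟩

[S q]: functor q : ⟨⟨t,⟨e,t⟩⟩,⟨e,e⟩⟩, argument S : ⟨t,⟨e,t⟩⟩; result ⟨e,e⟩.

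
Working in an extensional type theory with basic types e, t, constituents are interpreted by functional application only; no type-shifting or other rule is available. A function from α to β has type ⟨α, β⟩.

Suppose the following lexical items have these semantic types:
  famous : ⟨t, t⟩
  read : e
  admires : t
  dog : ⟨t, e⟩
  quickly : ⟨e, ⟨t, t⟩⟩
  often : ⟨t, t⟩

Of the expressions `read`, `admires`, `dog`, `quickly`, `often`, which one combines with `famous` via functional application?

read : e — does not combine with famous.
admires — combines: famous : ⟨t, t⟩ takes admires : t as argument, giving t.
dog : ⟨t, e⟩ — does not combine with famous.
quickly : ⟨e, ⟨t, t⟩⟩ — does not combine with famous.
often : ⟨t, t⟩ — does not combine with famous.

admires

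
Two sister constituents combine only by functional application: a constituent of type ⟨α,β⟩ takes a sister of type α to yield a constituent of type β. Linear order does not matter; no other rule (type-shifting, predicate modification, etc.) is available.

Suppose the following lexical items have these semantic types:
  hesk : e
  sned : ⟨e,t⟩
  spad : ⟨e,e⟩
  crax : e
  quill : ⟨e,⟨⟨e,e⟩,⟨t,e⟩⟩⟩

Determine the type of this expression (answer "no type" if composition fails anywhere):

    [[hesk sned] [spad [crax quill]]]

[hesk sned]: ⟨e,t⟩ applied to e yields t.
[crax quill]: ⟨e,⟨⟨e,e⟩,⟨t,e⟩⟩⟩ applied to e yields ⟨⟨e,e⟩,⟨t,e⟩⟩.
[spad [crax quill]]: ⟨⟨e,e⟩,⟨t,e⟩⟩ applied to ⟨e,e⟩ yields ⟨t,e⟩.
[[hesk sned] [spad [crax quill]]]: ⟨t,e⟩ applied to t yields e.

e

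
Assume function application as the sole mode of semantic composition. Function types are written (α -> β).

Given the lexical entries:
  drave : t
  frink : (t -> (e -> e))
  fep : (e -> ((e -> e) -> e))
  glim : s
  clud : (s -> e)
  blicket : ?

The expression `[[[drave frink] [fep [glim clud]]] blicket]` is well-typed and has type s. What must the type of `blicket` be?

(e -> s)

[[[drave frink] [fep [glim clud]]] blicket] is required to be s. [[drave frink] [fep [glim clud]]] : e cannot yield s as functor, so blicket : (e -> s).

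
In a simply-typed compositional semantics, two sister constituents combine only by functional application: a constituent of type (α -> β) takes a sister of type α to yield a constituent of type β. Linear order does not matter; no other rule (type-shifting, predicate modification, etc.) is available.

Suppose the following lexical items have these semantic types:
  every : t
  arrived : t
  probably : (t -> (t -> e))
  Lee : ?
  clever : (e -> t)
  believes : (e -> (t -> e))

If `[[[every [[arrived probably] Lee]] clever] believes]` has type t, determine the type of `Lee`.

At [[[every [[arrived probably] Lee]] clever] believes] (required: t): believes is (e -> (t -> e)), which is not a function with range t; hence [[every [[arrived probably] Lee]] clever] is the functor — type ((e -> (t -> e)) -> t).
At [[every [[arrived probably] Lee]] clever] (required: ((e -> (t -> e)) -> t)): clever is (e -> t), which is not a function with range ((e -> (t -> e)) -> t); hence [every [[arrived probably] Lee]] is the functor — type ((e -> t) -> ((e -> (t -> e)) -> t)).
At [every [[arrived probably] Lee]] (required: ((e -> t) -> ((e -> (t -> e)) -> t))): every is t, which is not a function with range ((e -> t) -> ((e -> (t -> e)) -> t)); hence [[arrived probably] Lee] is the functor — type (t -> ((e -> t) -> ((e -> (t -> e)) -> t))).
At [[arrived probably] Lee] (required: (t -> ((e -> t) -> ((e -> (t -> e)) -> t)))): [arrived probably] is (t -> e), which is not a function with range (t -> ((e -> t) -> ((e -> (t -> e)) -> t))); hence Lee is the functor — type ((t -> e) -> (t -> ((e -> t) -> ((e -> (t -> e)) -> t)))).

((t -> e) -> (t -> ((e -> t) -> ((e -> (t -> e)) -> t))))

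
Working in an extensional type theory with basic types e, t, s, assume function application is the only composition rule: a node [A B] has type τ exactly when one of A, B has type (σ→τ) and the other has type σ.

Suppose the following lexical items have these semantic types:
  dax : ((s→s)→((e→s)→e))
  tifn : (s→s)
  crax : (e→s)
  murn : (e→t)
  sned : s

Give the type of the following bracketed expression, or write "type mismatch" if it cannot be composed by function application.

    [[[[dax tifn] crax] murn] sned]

type mismatch

[dax tifn]: functor dax : ((s→s)→((e→s)→e)), argument tifn : (s→s); result ((e→s)→e).
[[dax tifn] crax]: functor [dax tifn] : ((e→s)→e), argument crax : (e→s); result e.
[[[dax tifn] crax] murn]: functor murn : (e→t), argument [[dax tifn] crax] : e; result t.
[[[[dax tifn] crax] murn] sned]: t with s — neither is a function whose domain matches the other; composition fails here.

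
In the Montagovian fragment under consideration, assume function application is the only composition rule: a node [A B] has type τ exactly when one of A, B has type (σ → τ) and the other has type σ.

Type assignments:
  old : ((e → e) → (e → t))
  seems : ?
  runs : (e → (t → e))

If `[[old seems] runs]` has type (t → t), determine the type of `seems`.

(((e → e) → (e → t)) → ((e → (t → e)) → (t → t)))

At [[old seems] runs] (required: (t → t)): runs is (e → (t → e)), which is not a function with range (t → t); hence [old seems] is the functor — type ((e → (t → e)) → (t → t)).
At [old seems] (required: ((e → (t → e)) → (t → t))): old is ((e → e) → (e → t)), which is not a function with range ((e → (t → e)) → (t → t)); hence seems is the functor — type (((e → e) → (e → t)) → ((e → (t → e)) → (t → t))).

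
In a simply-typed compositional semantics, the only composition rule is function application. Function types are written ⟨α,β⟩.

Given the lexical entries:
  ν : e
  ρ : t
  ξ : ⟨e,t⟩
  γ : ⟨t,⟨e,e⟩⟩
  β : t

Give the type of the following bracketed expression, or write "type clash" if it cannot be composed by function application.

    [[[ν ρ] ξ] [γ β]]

type clash

At [ν ρ]: neither e nor t can take the other as argument; the node is ill-typed.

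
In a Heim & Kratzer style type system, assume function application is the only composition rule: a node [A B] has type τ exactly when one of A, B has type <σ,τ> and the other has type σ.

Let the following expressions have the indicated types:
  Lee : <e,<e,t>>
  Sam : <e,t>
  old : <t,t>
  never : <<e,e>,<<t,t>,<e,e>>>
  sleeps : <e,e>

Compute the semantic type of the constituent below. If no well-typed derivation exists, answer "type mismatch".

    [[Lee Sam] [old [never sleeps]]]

At [Lee Sam]: neither <e,<e,t>> nor <e,t> can take the other as argument; the node is ill-typed.

type mismatch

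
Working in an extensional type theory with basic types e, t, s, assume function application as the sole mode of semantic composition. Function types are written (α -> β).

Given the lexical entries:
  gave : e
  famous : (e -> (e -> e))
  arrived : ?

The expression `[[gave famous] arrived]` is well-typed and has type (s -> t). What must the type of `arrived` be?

((e -> e) -> (s -> t))

At [[gave famous] arrived] (required: (s -> t)): [gave famous] is (e -> e), which is not a function with range (s -> t); hence arrived is the functor — type ((e -> e) -> (s -> t)).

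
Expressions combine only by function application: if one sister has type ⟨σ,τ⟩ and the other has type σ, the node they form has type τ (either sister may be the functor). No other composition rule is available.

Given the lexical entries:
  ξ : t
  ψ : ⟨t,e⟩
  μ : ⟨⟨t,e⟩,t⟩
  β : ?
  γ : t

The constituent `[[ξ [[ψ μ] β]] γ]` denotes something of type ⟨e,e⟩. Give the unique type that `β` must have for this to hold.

⟨t,⟨t,⟨t,⟨e,e⟩⟩⟩⟩

[[ξ [[ψ μ] β]] γ] must have type ⟨e,e⟩. The sister γ has type t; that is not a function onto ⟨e,e⟩, so [ξ [[ψ μ] β]] must be the functor, of type ⟨t,⟨e,e⟩⟩.
[ξ [[ψ μ] β]] must have type ⟨t,⟨e,e⟩⟩. The sister ξ has type t; that is not a function onto ⟨t,⟨e,e⟩⟩, so [[ψ μ] β] must be the functor, of type ⟨t,⟨t,⟨e,e⟩⟩⟩.
[[ψ μ] β] must have type ⟨t,⟨t,⟨e,e⟩⟩⟩. The sister [ψ μ] has type t; that is not a function onto ⟨t,⟨t,⟨e,e⟩⟩⟩, so β must be the functor, of type ⟨t,⟨t,⟨t,⟨e,e⟩⟩⟩⟩.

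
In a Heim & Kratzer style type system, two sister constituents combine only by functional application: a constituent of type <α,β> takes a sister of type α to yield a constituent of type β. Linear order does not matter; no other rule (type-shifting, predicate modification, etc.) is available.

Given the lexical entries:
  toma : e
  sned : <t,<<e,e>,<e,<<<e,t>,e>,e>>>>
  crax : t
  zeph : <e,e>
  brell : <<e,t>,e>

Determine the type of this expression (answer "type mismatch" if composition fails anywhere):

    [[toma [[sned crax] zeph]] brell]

[sned crax]: sned is <t,<<e,e>,<e,<<<e,t>,e>,e>>>>, crax is t; result <<e,e>,<e,<<<e,t>,e>,e>>>.
[[sned crax] zeph]: [sned crax] is <<e,e>,<e,<<<e,t>,e>,e>>>, zeph is <e,e>; result <e,<<<e,t>,e>,e>>.
[toma [[sned crax] zeph]]: [[sned crax] zeph] is <e,<<<e,t>,e>,e>>, toma is e; result <<<e,t>,e>,e>.
[[toma [[sned crax] zeph]] brell]: [toma [[sned crax] zeph]] is <<<e,t>,e>,e>, brell is <<e,t>,e>; result e.

e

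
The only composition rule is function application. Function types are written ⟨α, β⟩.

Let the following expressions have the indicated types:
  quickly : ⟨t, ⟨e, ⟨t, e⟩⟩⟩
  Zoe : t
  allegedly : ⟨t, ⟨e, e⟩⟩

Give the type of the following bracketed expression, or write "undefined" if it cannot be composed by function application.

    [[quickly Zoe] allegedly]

[quickly Zoe]: quickly is ⟨t, ⟨e, ⟨t, e⟩⟩⟩, Zoe is t; result ⟨e, ⟨t, e⟩⟩.
[[quickly Zoe] allegedly]: ⟨e, ⟨t, e⟩⟩ with ⟨t, ⟨e, e⟩⟩ — neither is a function whose domain matches the other; composition fails here.

undefined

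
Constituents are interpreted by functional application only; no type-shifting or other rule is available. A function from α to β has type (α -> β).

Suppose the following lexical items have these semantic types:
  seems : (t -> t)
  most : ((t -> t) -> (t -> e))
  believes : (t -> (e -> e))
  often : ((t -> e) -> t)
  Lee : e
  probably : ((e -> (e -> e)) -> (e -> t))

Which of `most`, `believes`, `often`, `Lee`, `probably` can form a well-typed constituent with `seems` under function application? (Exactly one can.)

most

most — combines: most : ((t -> t) -> (t -> e)) takes seems : (t -> t) as argument, giving (t -> e).
believes : (t -> (e -> e)) — does not combine with seems.
often : ((t -> e) -> t) — does not combine with seems.
Lee : e — does not combine with seems.
probably : ((e -> (e -> e)) -> (e -> t)) — does not combine with seems.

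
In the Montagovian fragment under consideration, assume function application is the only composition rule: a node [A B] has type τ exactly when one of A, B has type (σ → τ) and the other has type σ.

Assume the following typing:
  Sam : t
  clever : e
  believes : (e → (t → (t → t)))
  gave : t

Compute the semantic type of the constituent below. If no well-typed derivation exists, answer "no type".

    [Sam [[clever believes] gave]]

t

[clever believes]: believes is (e → (t → (t → t))), clever is e; result (t → (t → t)).
[[clever believes] gave]: [clever believes] is (t → (t → t)), gave is t; result (t → t).
[Sam [[clever believes] gave]]: [[clever believes] gave] is (t → t), Sam is t; result t.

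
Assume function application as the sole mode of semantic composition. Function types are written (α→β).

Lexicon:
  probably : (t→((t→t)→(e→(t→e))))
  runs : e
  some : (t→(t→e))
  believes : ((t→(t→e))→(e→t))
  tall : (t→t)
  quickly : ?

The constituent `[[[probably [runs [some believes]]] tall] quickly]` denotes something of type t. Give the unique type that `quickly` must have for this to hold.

((e→(t→e))→t)

At [[[probably [runs [some believes]]] tall] quickly] (required: t): [[probably [runs [some believes]]] tall] is (e→(t→e)), which is not a function with range t; hence quickly is the functor — type ((e→(t→e))→t).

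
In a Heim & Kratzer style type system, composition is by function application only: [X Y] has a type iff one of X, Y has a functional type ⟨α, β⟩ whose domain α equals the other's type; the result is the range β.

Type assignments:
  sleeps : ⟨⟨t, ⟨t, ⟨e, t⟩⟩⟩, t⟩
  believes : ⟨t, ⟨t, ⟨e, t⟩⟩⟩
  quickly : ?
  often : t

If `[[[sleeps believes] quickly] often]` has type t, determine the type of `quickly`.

At [[[sleeps believes] quickly] often] (required: t): often is t, which is not a function with range t; hence [[sleeps believes] quickly] is the functor — type ⟨t, t⟩.
At [[sleeps believes] quickly] (required: ⟨t, t⟩): [sleeps believes] is t, which is not a function with range ⟨t, t⟩; hence quickly is the functor — type ⟨t, ⟨t, t⟩⟩.

⟨t, ⟨t, t⟩⟩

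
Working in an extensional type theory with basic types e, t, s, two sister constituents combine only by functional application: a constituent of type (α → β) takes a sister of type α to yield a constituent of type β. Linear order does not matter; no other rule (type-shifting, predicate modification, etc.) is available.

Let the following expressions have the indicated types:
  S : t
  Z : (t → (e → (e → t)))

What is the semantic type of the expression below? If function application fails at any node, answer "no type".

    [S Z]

[S Z]: (t → (e → (e → t))) applied to t yields (e → (e → t)).

(e → (e → t))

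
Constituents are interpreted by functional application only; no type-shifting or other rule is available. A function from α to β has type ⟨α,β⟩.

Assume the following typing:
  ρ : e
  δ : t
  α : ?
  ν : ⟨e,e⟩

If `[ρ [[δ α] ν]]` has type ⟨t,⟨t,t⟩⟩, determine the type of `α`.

⟨t,⟨⟨e,e⟩,⟨e,⟨t,⟨t,t⟩⟩⟩⟩⟩

For [ρ [[δ α] ν]] to have type ⟨t,⟨t,t⟩⟩ with ρ of type e, [[δ α] ν] must be the function: [[δ α] ν] : ⟨e,⟨t,⟨t,t⟩⟩⟩.
For [[δ α] ν] to have type ⟨e,⟨t,⟨t,t⟩⟩⟩ with ν of type ⟨e,e⟩, [δ α] must be the function: [δ α] : ⟨⟨e,e⟩,⟨e,⟨t,⟨t,t⟩⟩⟩⟩.
For [δ α] to have type ⟨⟨e,e⟩,⟨e,⟨t,⟨t,t⟩⟩⟩⟩ with δ of type t, α must be the function: α : ⟨t,⟨⟨e,e⟩,⟨e,⟨t,⟨t,t⟩⟩⟩⟩⟩.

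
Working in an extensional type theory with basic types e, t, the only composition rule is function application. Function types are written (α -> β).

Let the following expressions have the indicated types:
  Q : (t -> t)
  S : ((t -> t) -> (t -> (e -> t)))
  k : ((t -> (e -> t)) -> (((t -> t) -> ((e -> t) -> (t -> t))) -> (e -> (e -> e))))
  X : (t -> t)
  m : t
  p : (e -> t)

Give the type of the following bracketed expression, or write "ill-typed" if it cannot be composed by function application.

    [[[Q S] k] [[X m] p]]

ill-typed

[Q S] — S of type ((t -> t) -> (t -> (e -> t))) combines with Q of type (t -> t): type (t -> (e -> t)).
[[Q S] k] — k of type ((t -> (e -> t)) -> (((t -> t) -> ((e -> t) -> (t -> t))) -> (e -> (e -> e)))) combines with [Q S] of type (t -> (e -> t)): type (((t -> t) -> ((e -> t) -> (t -> t))) -> (e -> (e -> e))).
[X m] — X of type (t -> t) combines with m of type t: type t.
At [[X m] p]: neither t nor (e -> t) can take the other as argument; the node is ill-typed.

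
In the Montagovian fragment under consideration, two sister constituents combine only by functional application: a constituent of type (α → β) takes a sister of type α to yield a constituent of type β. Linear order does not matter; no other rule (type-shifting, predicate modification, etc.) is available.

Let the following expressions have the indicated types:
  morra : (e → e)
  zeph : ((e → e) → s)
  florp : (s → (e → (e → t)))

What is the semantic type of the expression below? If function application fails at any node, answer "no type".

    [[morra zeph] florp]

(e → (e → t))

[morra zeph]: zeph is ((e → e) → s), morra is (e → e); result s.
[[morra zeph] florp]: florp is (s → (e → (e → t))), [morra zeph] is s; result (e → (e → t)).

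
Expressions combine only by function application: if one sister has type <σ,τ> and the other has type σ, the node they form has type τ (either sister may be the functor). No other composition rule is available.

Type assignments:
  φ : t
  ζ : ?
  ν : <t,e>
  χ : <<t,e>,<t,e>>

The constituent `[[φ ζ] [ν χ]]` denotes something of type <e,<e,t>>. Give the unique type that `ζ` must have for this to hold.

[[φ ζ] [ν χ]] must have type <e,<e,t>>. The sister [ν χ] has type <t,e>; that is not a function onto <e,<e,t>>, so [φ ζ] must be the functor, of type <<t,e>,<e,<e,t>>>.
[φ ζ] must have type <<t,e>,<e,<e,t>>>. The sister φ has type t; that is not a function onto <<t,e>,<e,<e,t>>>, so ζ must be the functor, of type <t,<<t,e>,<e,<e,t>>>>.

<t,<<t,e>,<e,<e,t>>>>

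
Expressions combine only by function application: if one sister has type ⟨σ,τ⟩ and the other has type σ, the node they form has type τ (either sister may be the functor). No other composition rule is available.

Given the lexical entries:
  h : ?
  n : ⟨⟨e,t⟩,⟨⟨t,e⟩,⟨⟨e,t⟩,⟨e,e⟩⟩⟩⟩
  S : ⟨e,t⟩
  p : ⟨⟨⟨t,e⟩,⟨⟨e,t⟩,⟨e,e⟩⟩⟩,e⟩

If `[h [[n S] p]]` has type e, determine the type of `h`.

⟨e,e⟩

At [h [[n S] p]] (required: e): [[n S] p] is e, which is not a function with range e; hence h is the functor — type ⟨e,e⟩.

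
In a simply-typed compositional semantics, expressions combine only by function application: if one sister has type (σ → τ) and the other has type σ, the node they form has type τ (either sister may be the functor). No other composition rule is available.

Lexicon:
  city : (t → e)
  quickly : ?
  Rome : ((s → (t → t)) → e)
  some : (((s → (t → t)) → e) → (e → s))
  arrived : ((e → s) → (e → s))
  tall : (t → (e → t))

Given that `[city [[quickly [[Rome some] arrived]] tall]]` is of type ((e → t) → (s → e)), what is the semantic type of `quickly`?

[city [[quickly [[Rome some] arrived]] tall]] is required to be ((e → t) → (s → e)). city : (t → e) cannot yield ((e → t) → (s → e)) as functor, so [[quickly [[Rome some] arrived]] tall] : ((t → e) → ((e → t) → (s → e))).
[[quickly [[Rome some] arrived]] tall] is required to be ((t → e) → ((e → t) → (s → e))). tall : (t → (e → t)) cannot yield ((t → e) → ((e → t) → (s → e))) as functor, so [quickly [[Rome some] arrived]] : ((t → (e → t)) → ((t → e) → ((e → t) → (s → e)))).
[quickly [[Rome some] arrived]] is required to be ((t → (e → t)) → ((t → e) → ((e → t) → (s → e)))). [[Rome some] arrived] : (e → s) cannot yield ((t → (e → t)) → ((t → e) → ((e → t) → (s → e)))) as functor, so quickly : ((e → s) → ((t → (e → t)) → ((t → e) → ((e → t) → (s → e))))).

((e → s) → ((t → (e → t)) → ((t → e) → ((e → t) → (s → e)))))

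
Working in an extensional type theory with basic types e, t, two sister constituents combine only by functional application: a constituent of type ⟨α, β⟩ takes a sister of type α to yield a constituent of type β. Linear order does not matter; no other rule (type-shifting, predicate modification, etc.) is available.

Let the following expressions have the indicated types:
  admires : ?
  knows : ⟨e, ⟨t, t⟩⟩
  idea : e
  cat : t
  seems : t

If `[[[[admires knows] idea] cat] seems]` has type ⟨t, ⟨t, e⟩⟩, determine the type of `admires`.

At [[[[admires knows] idea] cat] seems] (required: ⟨t, ⟨t, e⟩⟩): seems is t, which is not a function with range ⟨t, ⟨t, e⟩⟩; hence [[[admires knows] idea] cat] is the functor — type ⟨t, ⟨t, ⟨t, e⟩⟩⟩.
At [[[admires knows] idea] cat] (required: ⟨t, ⟨t, ⟨t, e⟩⟩⟩): cat is t, which is not a function with range ⟨t, ⟨t, ⟨t, e⟩⟩⟩; hence [[admires knows] idea] is the functor — type ⟨t, ⟨t, ⟨t, ⟨t, e⟩⟩⟩⟩.
At [[admires knows] idea] (required: ⟨t, ⟨t, ⟨t, ⟨t, e⟩⟩⟩⟩): idea is e, which is not a function with range ⟨t, ⟨t, ⟨t, ⟨t, e⟩⟩⟩⟩; hence [admires knows] is the functor — type ⟨e, ⟨t, ⟨t, ⟨t, ⟨t, e⟩⟩⟩⟩⟩.
At [admires knows] (required: ⟨e, ⟨t, ⟨t, ⟨t, ⟨t, e⟩⟩⟩⟩⟩): knows is ⟨e, ⟨t, t⟩⟩, which is not a function with range ⟨e, ⟨t, ⟨t, ⟨t, ⟨t, e⟩⟩⟩⟩⟩; hence admires is the functor — type ⟨⟨e, ⟨t, t⟩⟩, ⟨e, ⟨t, ⟨t, ⟨t, ⟨t, e⟩⟩⟩⟩⟩⟩.

⟨⟨e, ⟨t, t⟩⟩, ⟨e, ⟨t, ⟨t, ⟨t, ⟨t, e⟩⟩⟩⟩⟩⟩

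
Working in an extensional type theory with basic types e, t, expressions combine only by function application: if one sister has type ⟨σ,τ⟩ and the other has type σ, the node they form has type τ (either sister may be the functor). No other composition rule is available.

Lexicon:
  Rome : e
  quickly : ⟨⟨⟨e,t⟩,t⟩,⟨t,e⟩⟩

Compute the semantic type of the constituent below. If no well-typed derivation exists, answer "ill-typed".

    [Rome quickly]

[Rome quickly]: e with ⟨⟨⟨e,t⟩,t⟩,⟨t,e⟩⟩ — neither is a function whose domain matches the other; composition fails here.

ill-typed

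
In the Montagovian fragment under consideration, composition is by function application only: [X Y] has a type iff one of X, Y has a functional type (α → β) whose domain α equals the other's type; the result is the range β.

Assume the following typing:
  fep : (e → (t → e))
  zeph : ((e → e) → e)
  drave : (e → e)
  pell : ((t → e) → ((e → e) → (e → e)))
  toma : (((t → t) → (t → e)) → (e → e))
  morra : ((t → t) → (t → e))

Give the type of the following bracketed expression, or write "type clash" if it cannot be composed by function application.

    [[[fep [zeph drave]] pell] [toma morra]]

[zeph drave]: functor zeph : ((e → e) → e), argument drave : (e → e); result e.
[fep [zeph drave]]: functor fep : (e → (t → e)), argument [zeph drave] : e; result (t → e).
[[fep [zeph drave]] pell]: functor pell : ((t → e) → ((e → e) → (e → e))), argument [fep [zeph drave]] : (t → e); result ((e → e) → (e → e)).
[toma morra]: functor toma : (((t → t) → (t → e)) → (e → e)), argument morra : ((t → t) → (t → e)); result (e → e).
[[[fep [zeph drave]] pell] [toma morra]]: functor [[fep [zeph drave]] pell] : ((e → e) → (e → e)), argument [toma morra] : (e → e); result (e → e).

(e → e)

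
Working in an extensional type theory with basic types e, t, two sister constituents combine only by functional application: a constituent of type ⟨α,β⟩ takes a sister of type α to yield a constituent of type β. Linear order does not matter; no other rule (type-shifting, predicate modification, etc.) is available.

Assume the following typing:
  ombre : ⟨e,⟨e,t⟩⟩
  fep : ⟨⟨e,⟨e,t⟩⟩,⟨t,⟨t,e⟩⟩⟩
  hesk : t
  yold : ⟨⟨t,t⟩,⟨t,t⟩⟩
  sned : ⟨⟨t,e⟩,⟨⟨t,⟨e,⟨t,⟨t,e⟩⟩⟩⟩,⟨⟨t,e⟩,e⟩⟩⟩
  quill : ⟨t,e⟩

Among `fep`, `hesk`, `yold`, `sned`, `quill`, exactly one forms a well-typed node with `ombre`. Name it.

fep

fep — combines: fep : ⟨⟨e,⟨e,t⟩⟩,⟨t,⟨t,e⟩⟩⟩ takes ombre : ⟨e,⟨e,t⟩⟩ as argument, giving ⟨t,⟨t,e⟩⟩.
hesk : t — neither side's domain matches the other.
yold : ⟨⟨t,t⟩,⟨t,t⟩⟩ — neither side's domain matches the other.
sned : ⟨⟨t,e⟩,⟨⟨t,⟨e,⟨t,⟨t,e⟩⟩⟩⟩,⟨⟨t,e⟩,e⟩⟩⟩ — neither side's domain matches the other.
quill : ⟨t,e⟩ — neither side's domain matches the other.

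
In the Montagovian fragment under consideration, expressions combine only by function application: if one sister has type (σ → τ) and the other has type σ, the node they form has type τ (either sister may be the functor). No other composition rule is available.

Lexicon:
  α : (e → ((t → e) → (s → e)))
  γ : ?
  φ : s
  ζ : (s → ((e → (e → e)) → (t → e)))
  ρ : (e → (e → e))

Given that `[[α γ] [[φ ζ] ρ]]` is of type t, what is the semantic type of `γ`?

((e → ((t → e) → (s → e))) → ((t → e) → t))

[[α γ] [[φ ζ] ρ]] must have type t. The sister [[φ ζ] ρ] has type (t → e); that is not a function onto t, so [α γ] must be the functor, of type ((t → e) → t).
[α γ] must have type ((t → e) → t). The sister α has type (e → ((t → e) → (s → e))); that is not a function onto ((t → e) → t), so γ must be the functor, of type ((e → ((t → e) → (s → e))) → ((t → e) → t)).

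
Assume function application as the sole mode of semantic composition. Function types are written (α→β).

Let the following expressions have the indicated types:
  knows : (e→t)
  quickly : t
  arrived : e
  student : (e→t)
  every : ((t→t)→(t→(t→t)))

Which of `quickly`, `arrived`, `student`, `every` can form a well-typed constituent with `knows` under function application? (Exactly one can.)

quickly : t — does not combine with knows.
arrived — combines: knows : (e→t) takes arrived : e as argument, giving t.
student : (e→t) — does not combine with knows.
every : ((t→t)→(t→(t→t))) — does not combine with knows.

arrived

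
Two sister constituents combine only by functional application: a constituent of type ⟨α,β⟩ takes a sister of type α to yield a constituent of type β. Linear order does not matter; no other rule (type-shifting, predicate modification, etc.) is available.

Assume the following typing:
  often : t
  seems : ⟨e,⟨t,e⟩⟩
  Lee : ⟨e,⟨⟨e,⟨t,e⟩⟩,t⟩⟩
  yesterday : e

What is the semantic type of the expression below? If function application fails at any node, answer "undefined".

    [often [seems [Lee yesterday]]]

[Lee yesterday]: ⟨e,⟨⟨e,⟨t,e⟩⟩,t⟩⟩ applied to e yields ⟨⟨e,⟨t,e⟩⟩,t⟩.
[seems [Lee yesterday]]: ⟨⟨e,⟨t,e⟩⟩,t⟩ applied to ⟨e,⟨t,e⟩⟩ yields t.
At [often [seems [Lee yesterday]]]: neither t nor t can take the other as argument; the node is ill-typed.

undefined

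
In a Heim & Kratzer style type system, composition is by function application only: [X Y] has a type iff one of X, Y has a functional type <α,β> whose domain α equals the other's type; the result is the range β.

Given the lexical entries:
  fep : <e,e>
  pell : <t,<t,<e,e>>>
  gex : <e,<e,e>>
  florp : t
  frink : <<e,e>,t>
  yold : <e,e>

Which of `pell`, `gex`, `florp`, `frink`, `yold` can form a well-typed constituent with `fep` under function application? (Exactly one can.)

pell : <t,<t,<e,e>>> — fep needs e; pell needs t; neither fits.
gex : <e,<e,e>> — fep needs e; gex needs e; neither fits.
florp : t — fep needs e; florp needs nothing (atomic); neither fits.
frink — combines: frink : <<e,e>,t> takes fep : <e,e> as argument, giving t.
yold : <e,e> — fep needs e; yold needs e; neither fits.

frink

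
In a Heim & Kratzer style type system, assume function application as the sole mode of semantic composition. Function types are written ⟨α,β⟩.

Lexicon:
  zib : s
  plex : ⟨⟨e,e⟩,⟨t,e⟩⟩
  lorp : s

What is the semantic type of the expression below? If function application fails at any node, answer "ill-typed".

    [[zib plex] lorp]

ill-typed

At [zib plex]: neither s nor ⟨⟨e,e⟩,⟨t,e⟩⟩ can take the other as argument; the node is ill-typed.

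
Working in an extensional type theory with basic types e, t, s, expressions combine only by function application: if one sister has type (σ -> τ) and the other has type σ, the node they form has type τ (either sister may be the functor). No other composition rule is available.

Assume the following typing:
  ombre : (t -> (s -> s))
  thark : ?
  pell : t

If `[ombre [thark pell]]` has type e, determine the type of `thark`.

(t -> ((t -> (s -> s)) -> e))

[ombre [thark pell]] must have type e. The sister ombre has type (t -> (s -> s)); that is not a function onto e, so [thark pell] must be the functor, of type ((t -> (s -> s)) -> e).
[thark pell] must have type ((t -> (s -> s)) -> e). The sister pell has type t; that is not a function onto ((t -> (s -> s)) -> e), so thark must be the functor, of type (t -> ((t -> (s -> s)) -> e)).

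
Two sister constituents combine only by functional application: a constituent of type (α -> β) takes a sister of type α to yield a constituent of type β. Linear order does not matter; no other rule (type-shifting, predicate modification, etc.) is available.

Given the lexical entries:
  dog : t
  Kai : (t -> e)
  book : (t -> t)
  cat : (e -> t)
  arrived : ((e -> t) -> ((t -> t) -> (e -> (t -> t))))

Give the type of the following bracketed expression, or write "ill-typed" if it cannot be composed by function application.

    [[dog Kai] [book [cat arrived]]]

[dog Kai]: Kai is (t -> e), dog is t; result e.
[cat arrived]: arrived is ((e -> t) -> ((t -> t) -> (e -> (t -> t)))), cat is (e -> t); result ((t -> t) -> (e -> (t -> t))).
[book [cat arrived]]: [cat arrived] is ((t -> t) -> (e -> (t -> t))), book is (t -> t); result (e -> (t -> t)).
[[dog Kai] [book [cat arrived]]]: [book [cat arrived]] is (e -> (t -> t)), [dog Kai] is e; result (t -> t).

(t -> t)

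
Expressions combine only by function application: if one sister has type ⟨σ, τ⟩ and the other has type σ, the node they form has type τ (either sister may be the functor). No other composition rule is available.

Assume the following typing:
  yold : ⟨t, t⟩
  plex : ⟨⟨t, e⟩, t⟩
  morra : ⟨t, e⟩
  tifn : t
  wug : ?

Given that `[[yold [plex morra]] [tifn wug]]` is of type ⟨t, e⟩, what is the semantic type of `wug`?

⟨t, ⟨t, ⟨t, e⟩⟩⟩

[[yold [plex morra]] [tifn wug]] is required to be ⟨t, e⟩. [yold [plex morra]] : t cannot yield ⟨t, e⟩ as functor, so [tifn wug] : ⟨t, ⟨t, e⟩⟩.
[tifn wug] is required to be ⟨t, ⟨t, e⟩⟩. tifn : t cannot yield ⟨t, ⟨t, e⟩⟩ as functor, so wug : ⟨t, ⟨t, ⟨t, e⟩⟩⟩.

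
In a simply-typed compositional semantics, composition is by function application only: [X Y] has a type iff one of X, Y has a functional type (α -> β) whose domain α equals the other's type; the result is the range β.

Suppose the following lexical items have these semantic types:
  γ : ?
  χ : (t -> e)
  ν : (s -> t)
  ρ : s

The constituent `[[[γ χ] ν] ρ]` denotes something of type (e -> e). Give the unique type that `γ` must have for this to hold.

For [[[γ χ] ν] ρ] to have type (e -> e) with ρ of type s, [[γ χ] ν] must be the function: [[γ χ] ν] : (s -> (e -> e)).
For [[γ χ] ν] to have type (s -> (e -> e)) with ν of type (s -> t), [γ χ] must be the function: [γ χ] : ((s -> t) -> (s -> (e -> e))).
For [γ χ] to have type ((s -> t) -> (s -> (e -> e))) with χ of type (t -> e), γ must be the function: γ : ((t -> e) -> ((s -> t) -> (s -> (e -> e)))).

((t -> e) -> ((s -> t) -> (s -> (e -> e))))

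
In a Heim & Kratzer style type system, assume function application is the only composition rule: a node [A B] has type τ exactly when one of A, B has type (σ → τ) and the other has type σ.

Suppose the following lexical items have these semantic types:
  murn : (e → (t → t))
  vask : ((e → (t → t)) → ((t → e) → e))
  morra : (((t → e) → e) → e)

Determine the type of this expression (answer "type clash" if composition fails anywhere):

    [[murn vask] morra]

[murn vask]: functor vask : ((e → (t → t)) → ((t → e) → e)), argument murn : (e → (t → t)); result ((t → e) → e).
[[murn vask] morra]: functor morra : (((t → e) → e) → e), argument [murn vask] : ((t → e) → e); result e.

e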